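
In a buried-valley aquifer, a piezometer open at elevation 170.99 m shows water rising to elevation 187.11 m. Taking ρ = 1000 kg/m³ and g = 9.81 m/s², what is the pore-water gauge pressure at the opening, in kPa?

Pressure head ψ = h − z = 187.11 − 170.99 = 16.12 m.
P = ρgψ = 1000 × 9.81 × 16.12 = 158137 Pa ≈ 158 kPa.

P ≈ 158 kPa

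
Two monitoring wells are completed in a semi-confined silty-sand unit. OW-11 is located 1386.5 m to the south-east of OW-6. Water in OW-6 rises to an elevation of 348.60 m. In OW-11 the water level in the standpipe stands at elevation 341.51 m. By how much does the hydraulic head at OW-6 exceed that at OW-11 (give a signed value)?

Δh ≈ 7.09 m

Total head at OW-6: h = 348.60 m (water level in the piezometer is the total head).
Total head at OW-11: h = 341.51 m (water level in the piezometer is the total head).
Head difference: h(OW-6) − h(OW-11) = 348.60 − 341.51 = 7.09 m.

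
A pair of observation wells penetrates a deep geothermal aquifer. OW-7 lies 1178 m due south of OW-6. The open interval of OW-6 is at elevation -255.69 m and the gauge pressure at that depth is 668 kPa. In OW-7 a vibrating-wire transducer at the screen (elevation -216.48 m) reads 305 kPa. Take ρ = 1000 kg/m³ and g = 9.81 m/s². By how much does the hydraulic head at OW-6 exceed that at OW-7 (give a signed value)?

Δh ≈ -2.21 m

Pressure head at OW-6: ψ = P/(ρg) = 668×1000 / (1000 × 9.81) = 68.09 m.
Total head at OW-6: h = z + ψ = -255.69 + 68.09 = -187.60 m.
Pressure head at OW-7: ψ = P/(ρg) = 305×1000 / (1000 × 9.81) = 31.09 m.
Total head at OW-7: h = z + ψ = -216.48 + 31.09 = -185.39 m.
Head difference: h(OW-6) − h(OW-7) = -187.60 − (-185.39) = -2.21 m.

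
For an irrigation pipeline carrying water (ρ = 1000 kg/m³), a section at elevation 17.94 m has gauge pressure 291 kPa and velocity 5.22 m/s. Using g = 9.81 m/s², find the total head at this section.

Pressure head ψ = P/(ρg) = 291×1000 / (1000 × 9.81) = 29.66 m.
Velocity head = v²/(2g) = 5.22² / (2 × 9.81) = 1.389 m.
h = z + ψ + v²/(2g) = 17.94 + 29.66 + 1.389 = 48.99 m.

h ≈ 48.99 m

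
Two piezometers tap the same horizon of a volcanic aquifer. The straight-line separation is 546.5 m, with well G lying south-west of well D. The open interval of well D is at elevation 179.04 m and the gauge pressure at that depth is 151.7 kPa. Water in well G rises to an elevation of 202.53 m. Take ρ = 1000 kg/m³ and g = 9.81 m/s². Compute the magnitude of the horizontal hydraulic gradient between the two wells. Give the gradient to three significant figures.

Pressure head at well D: ψ = P/(ρg) = 151.7×1000 / (1000 × 9.81) = 15.46 m.
Total head at well D: h = z + ψ = 179.04 + 15.46 = 194.50 m.
Total head at well G: h = 202.53 m (water level in the piezometer is the total head).
Head difference: h(well D) − h(well G) = 194.50 − 202.53 = -8.03 m.
Hydraulic gradient: i = |Δh| / L = 8.03 / 546.5 = 0.0147.

i ≈ 0.0147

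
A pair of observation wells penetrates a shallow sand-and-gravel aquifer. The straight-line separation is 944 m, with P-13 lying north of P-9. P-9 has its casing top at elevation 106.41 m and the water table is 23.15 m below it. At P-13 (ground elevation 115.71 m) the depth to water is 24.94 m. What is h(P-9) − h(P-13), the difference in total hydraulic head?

Δh ≈ -7.51 m

Total head at P-9: h = 106.41 − 23.15 = 83.26 m.
Total head at P-13: h = 115.71 − 24.94 = 90.77 m.
Head difference: h(P-9) − h(P-13) = 83.26 − 90.77 = -7.51 m.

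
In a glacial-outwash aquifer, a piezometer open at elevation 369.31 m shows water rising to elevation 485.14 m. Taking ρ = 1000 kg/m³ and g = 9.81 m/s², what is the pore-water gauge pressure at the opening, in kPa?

Pressure head ψ = h − z = 485.14 − 369.31 = 115.83 m.
P = ρgψ = 1000 × 9.81 × 115.83 = 1136292 Pa ≈ 1140 kPa.

P ≈ 1140 kPa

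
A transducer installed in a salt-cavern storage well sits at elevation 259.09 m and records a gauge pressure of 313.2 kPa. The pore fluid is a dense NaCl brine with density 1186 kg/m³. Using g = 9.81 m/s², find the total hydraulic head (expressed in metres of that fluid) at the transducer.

ψ = P/(ρg) = 313.2×1000 / (1186 × 9.81) = 26.92 m.
h = z + ψ = 259.09 + 26.92 = 286.01 m.

h ≈ 286.01 m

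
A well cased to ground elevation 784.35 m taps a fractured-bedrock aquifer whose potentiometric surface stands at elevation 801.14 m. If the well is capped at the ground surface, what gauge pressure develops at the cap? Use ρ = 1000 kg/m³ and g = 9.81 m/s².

P ≈ 165 kPa

Head above the cap: Δh = 801.14 − 784.35 = 16.79 m.
P = ρgΔh = 1000 × 9.81 × 16.79 = 164710 Pa ≈ 165 kPa.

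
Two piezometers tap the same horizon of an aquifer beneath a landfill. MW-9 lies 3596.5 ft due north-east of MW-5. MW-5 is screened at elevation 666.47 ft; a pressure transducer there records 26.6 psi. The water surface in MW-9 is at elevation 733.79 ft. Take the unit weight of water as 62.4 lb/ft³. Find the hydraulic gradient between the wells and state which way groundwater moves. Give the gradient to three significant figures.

i ≈ 0.00165; groundwater flows toward the south-west

Pressure head at MW-5: ψ = 144·P/γ = 144 × 26.6 / 62.4 = 61.38 ft.
Total head at MW-5: h = z + ψ = 666.47 + 61.38 = 727.85 ft.
Total head at MW-9: h = 733.79 ft (water level in the piezometer is the total head).
Head difference: h(MW-5) − h(MW-9) = 727.85 − 733.79 = -5.94 ft.
Hydraulic gradient: i = |Δh| / L = 5.94 / 3596.5 = 0.00165.
Flow is from higher to lower head: from MW-9 toward MW-5, i.e. toward the south-west.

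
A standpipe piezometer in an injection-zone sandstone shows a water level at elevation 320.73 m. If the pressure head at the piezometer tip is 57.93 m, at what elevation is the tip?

z = h − ψ = 320.73 − 57.93 = 262.80 m.

z ≈ 262.80 m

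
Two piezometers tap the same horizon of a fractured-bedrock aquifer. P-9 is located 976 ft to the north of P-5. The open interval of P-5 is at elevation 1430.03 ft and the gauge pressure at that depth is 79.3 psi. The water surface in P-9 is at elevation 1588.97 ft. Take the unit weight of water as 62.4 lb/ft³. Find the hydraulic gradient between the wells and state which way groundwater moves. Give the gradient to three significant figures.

i ≈ 0.0247; groundwater flows toward the north

Pressure head at P-5: ψ = 144·P/γ = 144 × 79.3 / 62.4 = 183.00 ft.
Total head at P-5: h = z + ψ = 1430.03 + 183.00 = 1613.03 ft.
Total head at P-9: h = 1588.97 ft (water level in the piezometer is the total head).
Head difference: h(P-5) − h(P-9) = 1613.03 − 1588.97 = 24.06 ft.
Hydraulic gradient: i = |Δh| / L = 24.06 / 976 = 0.0247.
Flow is from higher to lower head: from P-5 toward P-9, i.e. toward the north.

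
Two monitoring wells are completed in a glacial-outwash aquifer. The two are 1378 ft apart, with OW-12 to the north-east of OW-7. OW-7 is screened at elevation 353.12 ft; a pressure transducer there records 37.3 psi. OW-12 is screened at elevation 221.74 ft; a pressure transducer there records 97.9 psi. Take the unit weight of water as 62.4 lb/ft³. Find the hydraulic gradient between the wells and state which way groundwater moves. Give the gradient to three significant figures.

i ≈ 0.00614; groundwater flows toward the south-west

Pressure head at OW-7: ψ = 144·P/γ = 144 × 37.3 / 62.4 = 86.08 ft.
Total head at OW-7: h = z + ψ = 353.12 + 86.08 = 439.20 ft.
Pressure head at OW-12: ψ = 144·P/γ = 144 × 97.9 / 62.4 = 225.92 ft.
Total head at OW-12: h = z + ψ = 221.74 + 225.92 = 447.66 ft.
Head difference: h(OW-7) − h(OW-12) = 439.20 − 447.66 = -8.46 ft.
Hydraulic gradient: i = |Δh| / L = 8.46 / 1378 = 0.00614.
Flow is from higher to lower head: from OW-12 toward OW-7, i.e. toward the south-west.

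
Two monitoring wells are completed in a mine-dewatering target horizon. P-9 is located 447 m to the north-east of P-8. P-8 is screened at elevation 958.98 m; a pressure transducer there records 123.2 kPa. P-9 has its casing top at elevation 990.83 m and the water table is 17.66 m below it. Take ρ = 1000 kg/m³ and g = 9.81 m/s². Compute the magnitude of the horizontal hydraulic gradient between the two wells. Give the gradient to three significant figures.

i ≈ 0.00365

Pressure head at P-8: ψ = P/(ρg) = 123.2×1000 / (1000 × 9.81) = 12.56 m.
Total head at P-8: h = z + ψ = 958.98 + 12.56 = 971.54 m.
Total head at P-9: h = 990.83 − 17.66 = 973.17 m.
Head difference: h(P-8) − h(P-9) = 971.54 − 973.17 = -1.63 m.
Hydraulic gradient: i = |Δh| / L = 1.63 / 447 = 0.00365.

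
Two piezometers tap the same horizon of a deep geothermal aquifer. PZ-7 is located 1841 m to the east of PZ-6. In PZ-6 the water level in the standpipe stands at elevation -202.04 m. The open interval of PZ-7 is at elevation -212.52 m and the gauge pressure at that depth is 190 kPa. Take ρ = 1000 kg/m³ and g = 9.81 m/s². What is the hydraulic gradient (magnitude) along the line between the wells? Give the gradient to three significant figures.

i ≈ 0.00483

Total head at PZ-6: h = -202.04 m (water level in the piezometer is the total head).
Pressure head at PZ-7: ψ = P/(ρg) = 190×1000 / (1000 × 9.81) = 19.37 m.
Total head at PZ-7: h = z + ψ = -212.52 + 19.37 = -193.15 m.
Head difference: h(PZ-6) − h(PZ-7) = -202.04 − (-193.15) = -8.89 m.
Hydraulic gradient: i = |Δh| / L = 8.89 / 1841 = 0.00483.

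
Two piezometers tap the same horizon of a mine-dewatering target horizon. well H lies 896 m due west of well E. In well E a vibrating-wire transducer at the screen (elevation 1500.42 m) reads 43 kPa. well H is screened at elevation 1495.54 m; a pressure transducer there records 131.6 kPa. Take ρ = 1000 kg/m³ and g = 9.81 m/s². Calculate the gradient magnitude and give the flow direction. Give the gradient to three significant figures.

Pressure head at well E: ψ = P/(ρg) = 43×1000 / (1000 × 9.81) = 4.38 m.
Total head at well E: h = z + ψ = 1500.42 + 4.38 = 1504.80 m.
Pressure head at well H: ψ = P/(ρg) = 131.6×1000 / (1000 × 9.81) = 13.41 m.
Total head at well H: h = z + ψ = 1495.54 + 13.41 = 1508.95 m.
Head difference: h(well E) − h(well H) = 1504.80 − 1508.95 = -4.15 m.
Hydraulic gradient: i = |Δh| / L = 4.15 / 896 = 0.00463.
Flow is from higher to lower head: from well H toward well E, i.e. toward the east.

i ≈ 0.00463; groundwater flows toward the east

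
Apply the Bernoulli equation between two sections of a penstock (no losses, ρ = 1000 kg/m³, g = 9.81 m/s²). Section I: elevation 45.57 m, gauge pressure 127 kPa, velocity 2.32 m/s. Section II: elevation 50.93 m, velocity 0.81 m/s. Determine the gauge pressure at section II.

P₂ ≈ 76.8 kPa

Pressure head at I: ψ₁ = P₁/(ρg) = 127×1000 / (1000 × 9.81) = 12.95 m.
Velocity heads: v₁²/2g = 2.32²/19.62 = 0.274 m; v₂²/2g = 0.81²/19.62 = 0.033 m.
Total head H = z₁ + ψ₁ + v₁²/2g = 45.57 + 12.95 + 0.274 = 58.79 m.
ψ₂ = H − z₂ − v₂²/2g = 58.79 − 50.93 − 0.033 = 7.83 m.
P₂ = ρgψ₂ = 1000 × 9.81 × 7.83 ≈ 76.8 kPa.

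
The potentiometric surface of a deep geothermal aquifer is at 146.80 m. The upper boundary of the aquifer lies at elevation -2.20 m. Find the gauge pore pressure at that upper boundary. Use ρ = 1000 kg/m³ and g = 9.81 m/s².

P ≈ 1460 kPa

Pressure head at the aquifer top: ψ = h − z = 146.80 − (-2.20) = 149.00 m.
P = ρgψ = 1000 × 9.81 × 149.00 = 1461690 Pa ≈ 1460 kPa.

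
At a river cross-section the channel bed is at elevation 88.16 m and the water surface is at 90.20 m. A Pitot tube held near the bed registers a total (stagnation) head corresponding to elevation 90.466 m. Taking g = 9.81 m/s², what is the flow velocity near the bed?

Near the bed, under hydrostatic conditions, the piezometric head (z + ψ) equals the free-surface elevation, 90.20 m.
Velocity head = total − piezometric = 90.466 − 90.20 = 0.266 m.
v = √(2g·h_v) = √(2 × 9.81 × 0.266) = 2.28 m/s.

v ≈ 2.28 m/s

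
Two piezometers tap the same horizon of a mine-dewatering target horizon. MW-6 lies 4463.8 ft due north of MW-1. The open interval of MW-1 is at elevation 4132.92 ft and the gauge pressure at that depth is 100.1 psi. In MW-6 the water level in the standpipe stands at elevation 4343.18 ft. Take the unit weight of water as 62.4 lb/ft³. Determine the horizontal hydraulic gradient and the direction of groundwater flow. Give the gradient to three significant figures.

i ≈ 0.00465; groundwater flows toward the north

Pressure head at MW-1: ψ = 144·P/γ = 144 × 100.1 / 62.4 = 231.00 ft.
Total head at MW-1: h = z + ψ = 4132.92 + 231.00 = 4363.92 ft.
Total head at MW-6: h = 4343.18 ft (water level in the piezometer is the total head).
Head difference: h(MW-1) − h(MW-6) = 4363.92 − 4343.18 = 20.74 ft.
Hydraulic gradient: i = |Δh| / L = 20.74 / 4463.8 = 0.00465.
Flow is from higher to lower head: from MW-1 toward MW-6, i.e. toward the north.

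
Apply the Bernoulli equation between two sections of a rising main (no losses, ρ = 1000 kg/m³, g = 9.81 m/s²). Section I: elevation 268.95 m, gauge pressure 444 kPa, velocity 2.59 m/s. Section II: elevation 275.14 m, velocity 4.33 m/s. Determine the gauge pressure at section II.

P₂ ≈ 377 kPa

Pressure head at I: ψ₁ = P₁/(ρg) = 444×1000 / (1000 × 9.81) = 45.26 m.
Velocity heads: v₁²/2g = 2.59²/19.62 = 0.342 m; v₂²/2g = 4.33²/19.62 = 0.956 m.
Total head H = z₁ + ψ₁ + v₁²/2g = 268.95 + 45.26 + 0.342 = 314.55 m.
ψ₂ = H − z₂ − v₂²/2g = 314.55 − 275.14 − 0.956 = 38.45 m.
P₂ = ρgψ₂ = 1000 × 9.81 × 38.45 ≈ 377 kPa.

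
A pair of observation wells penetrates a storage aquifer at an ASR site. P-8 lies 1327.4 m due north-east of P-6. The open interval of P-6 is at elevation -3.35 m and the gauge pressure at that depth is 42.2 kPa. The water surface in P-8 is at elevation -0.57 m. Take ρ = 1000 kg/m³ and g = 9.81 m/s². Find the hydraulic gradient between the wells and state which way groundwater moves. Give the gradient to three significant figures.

i ≈ 0.00115; groundwater flows toward the north-east

Pressure head at P-6: ψ = P/(ρg) = 42.2×1000 / (1000 × 9.81) = 4.30 m.
Total head at P-6: h = z + ψ = -3.35 + 4.30 = 0.95 m.
Total head at P-8: h = -0.57 m (water level in the piezometer is the total head).
Head difference: h(P-6) − h(P-8) = 0.95 − (-0.57) = 1.52 m.
Hydraulic gradient: i = |Δh| / L = 1.52 / 1327.4 = 0.00115.
Flow is from higher to lower head: from P-6 toward P-8, i.e. toward the north-east.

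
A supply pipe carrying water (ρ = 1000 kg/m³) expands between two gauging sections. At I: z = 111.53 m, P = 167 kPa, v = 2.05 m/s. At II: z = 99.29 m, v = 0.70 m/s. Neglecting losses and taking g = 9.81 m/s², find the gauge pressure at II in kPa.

Pressure head at I: ψ₁ = P₁/(ρg) = 167×1000 / (1000 × 9.81) = 17.02 m.
Velocity heads: v₁²/2g = 2.05²/19.62 = 0.214 m; v₂²/2g = 0.70²/19.62 = 0.025 m.
Total head H = z₁ + ψ₁ + v₁²/2g = 111.53 + 17.02 + 0.214 = 128.76 m.
ψ₂ = H − z₂ − v₂²/2g = 128.76 − 99.29 − 0.025 = 29.44 m.
P₂ = ρgψ₂ = 1000 × 9.81 × 29.44 ≈ 289 kPa.

P₂ ≈ 289 kPa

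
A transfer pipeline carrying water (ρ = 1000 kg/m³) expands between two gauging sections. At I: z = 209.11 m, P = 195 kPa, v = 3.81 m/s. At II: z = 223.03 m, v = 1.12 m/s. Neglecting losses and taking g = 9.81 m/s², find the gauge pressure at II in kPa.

Pressure head at I: ψ₁ = P₁/(ρg) = 195×1000 / (1000 × 9.81) = 19.88 m.
Velocity heads: v₁²/2g = 3.81²/19.62 = 0.740 m; v₂²/2g = 1.12²/19.62 = 0.064 m.
Total head H = z₁ + ψ₁ + v₁²/2g = 209.11 + 19.88 + 0.740 = 229.73 m.
ψ₂ = H − z₂ − v₂²/2g = 229.73 − 223.03 − 0.064 = 6.64 m.
P₂ = ρgψ₂ = 1000 × 9.81 × 6.64 ≈ 65.1 kPa.

P₂ ≈ 65.1 kPa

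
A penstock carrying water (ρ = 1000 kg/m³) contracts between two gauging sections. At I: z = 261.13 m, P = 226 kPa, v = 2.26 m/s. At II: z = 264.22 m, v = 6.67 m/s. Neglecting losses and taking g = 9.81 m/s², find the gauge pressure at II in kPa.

P₂ ≈ 176 kPa

Pressure head at I: ψ₁ = P₁/(ρg) = 226×1000 / (1000 × 9.81) = 23.04 m.
Velocity heads: v₁²/2g = 2.26²/19.62 = 0.260 m; v₂²/2g = 6.67²/19.62 = 2.268 m.
Total head H = z₁ + ψ₁ + v₁²/2g = 261.13 + 23.04 + 0.260 = 284.43 m.
ψ₂ = H − z₂ − v₂²/2g = 284.43 − 264.22 − 2.268 = 17.94 m.
P₂ = ρgψ₂ = 1000 × 9.81 × 17.94 ≈ 176 kPa.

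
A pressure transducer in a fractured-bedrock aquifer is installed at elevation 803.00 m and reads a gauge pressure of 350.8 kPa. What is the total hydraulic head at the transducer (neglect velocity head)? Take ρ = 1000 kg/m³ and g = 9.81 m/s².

ψ = P/(ρg) = 350.8×1000 / (1000 × 9.81) = 35.76 m.
h = z + ψ = 803.00 + 35.76 = 838.76 m.

h ≈ 838.76 m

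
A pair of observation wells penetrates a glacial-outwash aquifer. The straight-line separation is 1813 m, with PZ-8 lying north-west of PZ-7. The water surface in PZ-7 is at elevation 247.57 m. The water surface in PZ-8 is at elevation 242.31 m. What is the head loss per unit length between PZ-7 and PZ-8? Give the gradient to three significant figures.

Total head at PZ-7: h = 247.57 m (water level in the piezometer is the total head).
Total head at PZ-8: h = 242.31 m (water level in the piezometer is the total head).
Head difference: h(PZ-7) − h(PZ-8) = 247.57 − 242.31 = 5.26 m.
Hydraulic gradient: i = |Δh| / L = 5.26 / 1813 = 0.00290.

i ≈ 0.00290 m/m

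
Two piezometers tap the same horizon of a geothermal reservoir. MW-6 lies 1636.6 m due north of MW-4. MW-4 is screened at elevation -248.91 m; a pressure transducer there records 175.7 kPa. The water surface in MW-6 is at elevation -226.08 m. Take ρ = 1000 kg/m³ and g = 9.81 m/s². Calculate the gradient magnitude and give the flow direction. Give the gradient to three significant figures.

i ≈ 0.00301; groundwater flows toward the south

Pressure head at MW-4: ψ = P/(ρg) = 175.7×1000 / (1000 × 9.81) = 17.91 m.
Total head at MW-4: h = z + ψ = -248.91 + 17.91 = -231.00 m.
Total head at MW-6: h = -226.08 m (water level in the piezometer is the total head).
Head difference: h(MW-4) − h(MW-6) = -231.00 − (-226.08) = -4.92 m.
Hydraulic gradient: i = |Δh| / L = 4.92 / 1636.6 = 0.00301.
Flow is from higher to lower head: from MW-6 toward MW-4, i.e. toward the south.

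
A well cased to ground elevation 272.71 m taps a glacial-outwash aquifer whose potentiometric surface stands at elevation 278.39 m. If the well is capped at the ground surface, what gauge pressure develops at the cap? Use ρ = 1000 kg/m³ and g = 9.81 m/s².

P ≈ 55.7 kPa

Head above the cap: Δh = 278.39 − 272.71 = 5.68 m.
P = ρgΔh = 1000 × 9.81 × 5.68 = 55721 Pa ≈ 55.7 kPa.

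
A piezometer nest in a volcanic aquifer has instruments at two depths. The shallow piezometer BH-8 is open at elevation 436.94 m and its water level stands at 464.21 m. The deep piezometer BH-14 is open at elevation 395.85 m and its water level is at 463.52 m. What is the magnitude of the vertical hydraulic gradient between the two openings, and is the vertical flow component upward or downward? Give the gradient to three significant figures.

|i_v| ≈ 0.0168; vertical flow is downward

Total head at BH-8: h = 464.21 m (water level in the standpipe).
Total head at BH-14: h = 463.52 m.
Δh = h(BH-8) − h(BH-14) = 464.21 − 463.52 = 0.69 m.
Vertical separation Δz = 436.94 − 395.85 = 41.09 m.
|i_v| = |Δh| / Δz = 0.69 / 41.09 = 0.0168.
Head is higher in the shallow piezometer, so vertical flow is downward (recharge condition).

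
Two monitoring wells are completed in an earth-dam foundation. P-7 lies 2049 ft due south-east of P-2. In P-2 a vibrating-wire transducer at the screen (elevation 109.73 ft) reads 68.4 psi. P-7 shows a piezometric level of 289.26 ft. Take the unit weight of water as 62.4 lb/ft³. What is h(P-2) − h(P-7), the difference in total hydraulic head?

Δh ≈ -21.68 ft

Pressure head at P-2: ψ = 144·P/γ = 144 × 68.4 / 62.4 = 157.85 ft.
Total head at P-2: h = z + ψ = 109.73 + 157.85 = 267.58 ft.
Total head at P-7: h = 289.26 ft (water level in the piezometer is the total head).
Head difference: h(P-2) − h(P-7) = 267.58 − 289.26 = -21.68 ft.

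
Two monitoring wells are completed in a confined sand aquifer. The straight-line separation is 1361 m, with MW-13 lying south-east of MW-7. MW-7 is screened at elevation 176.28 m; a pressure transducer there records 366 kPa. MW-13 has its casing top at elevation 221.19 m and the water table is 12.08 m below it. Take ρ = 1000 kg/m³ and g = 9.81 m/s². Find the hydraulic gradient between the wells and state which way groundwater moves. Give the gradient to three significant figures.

Pressure head at MW-7: ψ = P/(ρg) = 366×1000 / (1000 × 9.81) = 37.31 m.
Total head at MW-7: h = z + ψ = 176.28 + 37.31 = 213.59 m.
Total head at MW-13: h = 221.19 − 12.08 = 209.11 m.
Head difference: h(MW-7) − h(MW-13) = 213.59 − 209.11 = 4.48 m.
Hydraulic gradient: i = |Δh| / L = 4.48 / 1361 = 0.00329.
Flow is from higher to lower head: from MW-7 toward MW-13, i.e. toward the south-east.

i ≈ 0.00329; groundwater flows toward the south-east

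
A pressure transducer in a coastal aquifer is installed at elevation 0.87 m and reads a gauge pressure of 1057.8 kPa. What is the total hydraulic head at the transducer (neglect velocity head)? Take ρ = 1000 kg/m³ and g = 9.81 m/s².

h ≈ 108.70 m

ψ = P/(ρg) = 1057.8×1000 / (1000 × 9.81) = 107.83 m.
h = z + ψ = 0.87 + 107.83 = 108.70 m.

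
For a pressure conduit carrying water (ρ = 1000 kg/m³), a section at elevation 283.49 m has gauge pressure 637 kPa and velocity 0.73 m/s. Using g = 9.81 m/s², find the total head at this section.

h ≈ 348.45 m

Pressure head ψ = P/(ρg) = 637×1000 / (1000 × 9.81) = 64.93 m.
Velocity head = v²/(2g) = 0.73² / (2 × 9.81) = 0.027 m.
h = z + ψ + v²/(2g) = 283.49 + 64.93 + 0.027 = 348.45 m.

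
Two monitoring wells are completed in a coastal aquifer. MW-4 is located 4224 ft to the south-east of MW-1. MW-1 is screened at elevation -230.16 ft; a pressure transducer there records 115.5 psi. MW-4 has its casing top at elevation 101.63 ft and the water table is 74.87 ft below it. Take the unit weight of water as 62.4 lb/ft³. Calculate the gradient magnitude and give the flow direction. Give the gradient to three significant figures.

i ≈ 0.00228; groundwater flows toward the south-east

Pressure head at MW-1: ψ = 144·P/γ = 144 × 115.5 / 62.4 = 266.54 ft.
Total head at MW-1: h = z + ψ = -230.16 + 266.54 = 36.38 ft.
Total head at MW-4: h = 101.63 − 74.87 = 26.76 ft.
Head difference: h(MW-1) − h(MW-4) = 36.38 − 26.76 = 9.62 ft.
Hydraulic gradient: i = |Δh| / L = 9.62 / 4224 = 0.00228.
Flow is from higher to lower head: from MW-1 toward MW-4, i.e. toward the south-east.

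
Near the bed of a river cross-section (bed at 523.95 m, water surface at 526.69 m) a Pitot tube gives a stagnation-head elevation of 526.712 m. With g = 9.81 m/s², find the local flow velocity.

v ≈ 0.657 m/s

Near the bed, under hydrostatic conditions, the piezometric head (z + ψ) equals the free-surface elevation, 526.69 m.
Velocity head = total − piezometric = 526.712 − 526.69 = 0.022 m.
v = √(2g·h_v) = √(2 × 9.81 × 0.022) = 0.657 m/s.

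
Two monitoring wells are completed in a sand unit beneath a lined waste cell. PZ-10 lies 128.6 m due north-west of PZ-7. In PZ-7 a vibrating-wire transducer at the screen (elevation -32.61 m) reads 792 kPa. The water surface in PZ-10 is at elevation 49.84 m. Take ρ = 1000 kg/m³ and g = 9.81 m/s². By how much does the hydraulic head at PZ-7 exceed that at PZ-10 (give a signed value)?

Pressure head at PZ-7: ψ = P/(ρg) = 792×1000 / (1000 × 9.81) = 80.73 m.
Total head at PZ-7: h = z + ψ = -32.61 + 80.73 = 48.12 m.
Total head at PZ-10: h = 49.84 m (water level in the piezometer is the total head).
Head difference: h(PZ-7) − h(PZ-10) = 48.12 − 49.84 = -1.72 m.

Δh ≈ -1.72 m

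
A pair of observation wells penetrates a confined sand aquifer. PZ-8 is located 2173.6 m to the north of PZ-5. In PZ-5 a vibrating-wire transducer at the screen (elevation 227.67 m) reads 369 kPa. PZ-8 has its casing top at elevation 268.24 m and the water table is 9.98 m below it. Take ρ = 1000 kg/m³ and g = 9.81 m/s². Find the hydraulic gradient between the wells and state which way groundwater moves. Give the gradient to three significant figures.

i ≈ 0.00323; groundwater flows toward the north

Pressure head at PZ-5: ψ = P/(ρg) = 369×1000 / (1000 × 9.81) = 37.61 m.
Total head at PZ-5: h = z + ψ = 227.67 + 37.61 = 265.28 m.
Total head at PZ-8: h = 268.24 − 9.98 = 258.26 m.
Head difference: h(PZ-5) − h(PZ-8) = 265.28 − 258.26 = 7.02 m.
Hydraulic gradient: i = |Δh| / L = 7.02 / 2173.6 = 0.00323.
Flow is from higher to lower head: from PZ-5 toward PZ-8, i.e. toward the north.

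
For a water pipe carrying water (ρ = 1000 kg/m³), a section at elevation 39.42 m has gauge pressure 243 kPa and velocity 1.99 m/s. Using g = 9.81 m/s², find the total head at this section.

Pressure head ψ = P/(ρg) = 243×1000 / (1000 × 9.81) = 24.77 m.
Velocity head = v²/(2g) = 1.99² / (2 × 9.81) = 0.202 m.
h = z + ψ + v²/(2g) = 39.42 + 24.77 + 0.202 = 64.39 m.

h ≈ 64.39 m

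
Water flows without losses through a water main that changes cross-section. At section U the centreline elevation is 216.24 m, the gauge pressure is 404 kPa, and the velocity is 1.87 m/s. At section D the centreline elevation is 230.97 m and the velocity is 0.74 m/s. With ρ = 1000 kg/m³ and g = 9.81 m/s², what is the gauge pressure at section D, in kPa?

Pressure head at U: ψ₁ = P₁/(ρg) = 404×1000 / (1000 × 9.81) = 41.18 m.
Velocity heads: v₁²/2g = 1.87²/19.62 = 0.178 m; v₂²/2g = 0.74²/19.62 = 0.028 m.
Total head H = z₁ + ψ₁ + v₁²/2g = 216.24 + 41.18 + 0.178 = 257.60 m.
ψ₂ = H − z₂ − v₂²/2g = 257.60 − 230.97 − 0.028 = 26.60 m.
P₂ = ρgψ₂ = 1000 × 9.81 × 26.60 ≈ 261 kPa.

P₂ ≈ 261 kPa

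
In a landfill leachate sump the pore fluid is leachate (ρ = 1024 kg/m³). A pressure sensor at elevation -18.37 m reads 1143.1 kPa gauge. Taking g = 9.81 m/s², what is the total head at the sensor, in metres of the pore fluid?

h ≈ 95.42 m

ψ = P/(ρg) = 1143.1×1000 / (1024 × 9.81) = 113.79 m.
h = z + ψ = -18.37 + 113.79 = 95.42 m.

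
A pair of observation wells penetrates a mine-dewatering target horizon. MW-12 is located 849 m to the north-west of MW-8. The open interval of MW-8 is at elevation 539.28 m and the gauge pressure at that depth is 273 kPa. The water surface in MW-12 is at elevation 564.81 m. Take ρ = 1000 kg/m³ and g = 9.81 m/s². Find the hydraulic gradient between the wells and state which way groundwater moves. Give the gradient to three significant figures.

i ≈ 0.00271; groundwater flows toward the north-west

Pressure head at MW-8: ψ = P/(ρg) = 273×1000 / (1000 × 9.81) = 27.83 m.
Total head at MW-8: h = z + ψ = 539.28 + 27.83 = 567.11 m.
Total head at MW-12: h = 564.81 m (water level in the piezometer is the total head).
Head difference: h(MW-8) − h(MW-12) = 567.11 − 564.81 = 2.30 m.
Hydraulic gradient: i = |Δh| / L = 2.30 / 849 = 0.00271.
Flow is from higher to lower head: from MW-8 toward MW-12, i.e. toward the north-west.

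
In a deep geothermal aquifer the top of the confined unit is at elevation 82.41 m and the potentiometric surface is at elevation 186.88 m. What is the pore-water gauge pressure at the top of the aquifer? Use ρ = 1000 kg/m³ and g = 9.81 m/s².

P ≈ 1020 kPa

Pressure head at the aquifer top: ψ = h − z = 186.88 − 82.41 = 104.47 m.
P = ρgψ = 1000 × 9.81 × 104.47 = 1024851 Pa ≈ 1020 kPa.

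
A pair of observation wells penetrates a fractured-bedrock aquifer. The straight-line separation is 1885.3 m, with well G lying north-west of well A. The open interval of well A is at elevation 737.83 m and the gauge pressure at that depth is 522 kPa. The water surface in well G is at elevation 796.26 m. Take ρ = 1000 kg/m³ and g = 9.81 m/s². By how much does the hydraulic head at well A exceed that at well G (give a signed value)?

Δh ≈ -5.22 m

Pressure head at well A: ψ = P/(ρg) = 522×1000 / (1000 × 9.81) = 53.21 m.
Total head at well A: h = z + ψ = 737.83 + 53.21 = 791.04 m.
Total head at well G: h = 796.26 m (water level in the piezometer is the total head).
Head difference: h(well A) − h(well G) = 791.04 − 796.26 = -5.22 m.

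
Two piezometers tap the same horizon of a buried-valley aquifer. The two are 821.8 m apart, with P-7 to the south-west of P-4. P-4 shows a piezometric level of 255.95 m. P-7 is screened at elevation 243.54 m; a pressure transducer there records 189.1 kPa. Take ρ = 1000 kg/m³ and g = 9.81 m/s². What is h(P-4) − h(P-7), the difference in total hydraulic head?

Total head at P-4: h = 255.95 m (water level in the piezometer is the total head).
Pressure head at P-7: ψ = P/(ρg) = 189.1×1000 / (1000 × 9.81) = 19.28 m.
Total head at P-7: h = z + ψ = 243.54 + 19.28 = 262.82 m.
Head difference: h(P-4) − h(P-7) = 255.95 − 262.82 = -6.87 m.

Δh ≈ -6.87 m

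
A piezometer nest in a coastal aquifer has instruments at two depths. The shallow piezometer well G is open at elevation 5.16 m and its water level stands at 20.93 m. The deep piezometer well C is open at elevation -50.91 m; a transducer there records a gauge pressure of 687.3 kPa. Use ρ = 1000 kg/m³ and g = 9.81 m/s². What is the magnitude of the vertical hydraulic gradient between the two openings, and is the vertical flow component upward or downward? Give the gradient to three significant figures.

Total head at well G: h = 20.93 m (water level in the standpipe).
Pressure head at well C: ψ = P/(ρg) = 687.3×1000 / (1000 × 9.81) = 70.06 m.
Total head at well C: h = z + ψ = -50.91 + 70.06 = 19.15 m.
Δh = h(well G) − h(well C) = 20.93 − 19.15 = 1.78 m.
Vertical separation Δz = 5.16 − (-50.91) = 56.07 m.
|i_v| = |Δh| / Δz = 1.78 / 56.07 = 0.0317.
Head is higher in the shallow piezometer, so vertical flow is downward (recharge condition).

|i_v| ≈ 0.0317; vertical flow is downward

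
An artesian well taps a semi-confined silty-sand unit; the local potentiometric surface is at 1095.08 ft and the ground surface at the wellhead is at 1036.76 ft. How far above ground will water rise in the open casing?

≈ 58.32 ft above ground

Water rises to the potentiometric surface, so the rise above ground = 1095.08 − 1036.76 = 58.32 ft.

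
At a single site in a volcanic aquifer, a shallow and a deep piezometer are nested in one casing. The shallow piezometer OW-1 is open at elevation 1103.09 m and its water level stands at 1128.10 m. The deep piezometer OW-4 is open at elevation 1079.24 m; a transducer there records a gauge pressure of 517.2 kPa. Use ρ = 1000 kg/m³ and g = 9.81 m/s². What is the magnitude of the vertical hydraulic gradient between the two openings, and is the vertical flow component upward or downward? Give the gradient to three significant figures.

Total head at OW-1: h = 1128.10 m (water level in the standpipe).
Pressure head at OW-4: ψ = P/(ρg) = 517.2×1000 / (1000 × 9.81) = 52.72 m.
Total head at OW-4: h = z + ψ = 1079.24 + 52.72 = 1131.96 m.
Δh = h(OW-1) − h(OW-4) = 1128.10 − 1131.96 = -3.86 m.
Vertical separation Δz = 1103.09 − 1079.24 = 23.85 m.
|i_v| = |Δh| / Δz = 3.86 / 23.85 = 0.162.
Head is higher in the deep piezometer, so vertical flow is upward (discharge condition).

|i_v| ≈ 0.162; vertical flow is upward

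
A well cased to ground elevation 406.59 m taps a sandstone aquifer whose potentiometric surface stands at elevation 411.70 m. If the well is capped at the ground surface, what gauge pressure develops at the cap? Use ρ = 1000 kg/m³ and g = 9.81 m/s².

P ≈ 50.1 kPa

Head above the cap: Δh = 411.70 − 406.59 = 5.11 m.
P = ρgΔh = 1000 × 9.81 × 5.11 = 50129 Pa ≈ 50.1 kPa.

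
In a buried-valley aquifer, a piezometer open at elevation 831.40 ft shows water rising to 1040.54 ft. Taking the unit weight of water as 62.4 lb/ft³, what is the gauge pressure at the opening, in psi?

Pressure head ψ = h − z = 1040.54 − 831.40 = 209.14 ft.
P = γ·ψ / 144 = 62.4 × 209.14 / 144 = 90.6 psi.

P ≈ 90.6 psi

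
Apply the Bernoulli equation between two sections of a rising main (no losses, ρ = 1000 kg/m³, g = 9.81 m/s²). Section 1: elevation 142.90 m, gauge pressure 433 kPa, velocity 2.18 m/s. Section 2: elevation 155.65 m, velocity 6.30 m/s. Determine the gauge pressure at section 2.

P₂ ≈ 290 kPa

Pressure head at 1: ψ₁ = P₁/(ρg) = 433×1000 / (1000 × 9.81) = 44.14 m.
Velocity heads: v₁²/2g = 2.18²/19.62 = 0.242 m; v₂²/2g = 6.30²/19.62 = 2.023 m.
Total head H = z₁ + ψ₁ + v₁²/2g = 142.90 + 44.14 + 0.242 = 187.28 m.
ψ₂ = H − z₂ − v₂²/2g = 187.28 − 155.65 − 2.023 = 29.61 m.
P₂ = ρgψ₂ = 1000 × 9.81 × 29.61 ≈ 290 kPa.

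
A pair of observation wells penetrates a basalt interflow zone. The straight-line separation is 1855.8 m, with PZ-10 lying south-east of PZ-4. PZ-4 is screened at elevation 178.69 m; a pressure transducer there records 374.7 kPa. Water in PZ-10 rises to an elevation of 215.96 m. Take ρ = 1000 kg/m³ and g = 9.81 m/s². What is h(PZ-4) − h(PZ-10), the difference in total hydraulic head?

Pressure head at PZ-4: ψ = P/(ρg) = 374.7×1000 / (1000 × 9.81) = 38.20 m.
Total head at PZ-4: h = z + ψ = 178.69 + 38.20 = 216.89 m.
Total head at PZ-10: h = 215.96 m (water level in the piezometer is the total head).
Head difference: h(PZ-4) − h(PZ-10) = 216.89 − 215.96 = 0.93 m.

Δh ≈ 0.93 m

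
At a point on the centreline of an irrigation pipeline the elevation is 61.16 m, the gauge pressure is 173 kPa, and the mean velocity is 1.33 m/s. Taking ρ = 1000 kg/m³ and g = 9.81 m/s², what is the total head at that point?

Pressure head ψ = P/(ρg) = 173×1000 / (1000 × 9.81) = 17.64 m.
Velocity head = v²/(2g) = 1.33² / (2 × 9.81) = 0.090 m.
h = z + ψ + v²/(2g) = 61.16 + 17.64 + 0.090 = 78.89 m.

h ≈ 78.89 m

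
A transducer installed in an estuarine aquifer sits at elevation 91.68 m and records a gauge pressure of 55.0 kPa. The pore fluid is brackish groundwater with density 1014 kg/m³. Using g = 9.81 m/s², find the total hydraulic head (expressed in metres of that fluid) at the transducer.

ψ = P/(ρg) = 55.0×1000 / (1014 × 9.81) = 5.53 m.
h = z + ψ = 91.68 + 5.53 = 97.21 m.

h ≈ 97.21 m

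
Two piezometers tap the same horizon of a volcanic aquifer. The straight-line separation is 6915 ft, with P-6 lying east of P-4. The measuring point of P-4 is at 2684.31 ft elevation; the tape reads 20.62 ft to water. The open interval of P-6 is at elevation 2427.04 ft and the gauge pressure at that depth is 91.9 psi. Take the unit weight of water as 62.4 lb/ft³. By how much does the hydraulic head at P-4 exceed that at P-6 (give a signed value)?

Δh ≈ 24.57 ft

Total head at P-4: h = 2684.31 − 20.62 = 2663.69 ft.
Pressure head at P-6: ψ = 144·P/γ = 144 × 91.9 / 62.4 = 212.08 ft.
Total head at P-6: h = z + ψ = 2427.04 + 212.08 = 2639.12 ft.
Head difference: h(P-4) − h(P-6) = 2663.69 − 2639.12 = 24.57 ft.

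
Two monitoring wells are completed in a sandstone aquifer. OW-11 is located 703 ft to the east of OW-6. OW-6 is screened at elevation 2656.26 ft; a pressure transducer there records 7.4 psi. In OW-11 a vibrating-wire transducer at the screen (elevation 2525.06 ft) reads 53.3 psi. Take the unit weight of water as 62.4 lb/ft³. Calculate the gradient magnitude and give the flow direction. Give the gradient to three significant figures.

Pressure head at OW-6: ψ = 144·P/γ = 144 × 7.4 / 62.4 = 17.08 ft.
Total head at OW-6: h = z + ψ = 2656.26 + 17.08 = 2673.34 ft.
Pressure head at OW-11: ψ = 144·P/γ = 144 × 53.3 / 62.4 = 123.00 ft.
Total head at OW-11: h = z + ψ = 2525.06 + 123.00 = 2648.06 ft.
Head difference: h(OW-6) − h(OW-11) = 2673.34 − 2648.06 = 25.28 ft.
Hydraulic gradient: i = |Δh| / L = 25.28 / 703 = 0.0360.
Flow is from higher to lower head: from OW-6 toward OW-11, i.e. toward the east.

i ≈ 0.0360; groundwater flows toward the east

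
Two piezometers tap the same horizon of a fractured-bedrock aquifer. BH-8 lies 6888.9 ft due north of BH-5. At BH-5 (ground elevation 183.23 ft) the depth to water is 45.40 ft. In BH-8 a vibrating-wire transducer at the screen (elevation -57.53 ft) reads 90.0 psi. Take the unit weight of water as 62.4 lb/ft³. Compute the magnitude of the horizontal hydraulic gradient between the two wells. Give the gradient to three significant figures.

i ≈ 0.00179

Total head at BH-5: h = 183.23 − 45.40 = 137.83 ft.
Pressure head at BH-8: ψ = 144·P/γ = 144 × 90.0 / 62.4 = 207.69 ft.
Total head at BH-8: h = z + ψ = -57.53 + 207.69 = 150.16 ft.
Head difference: h(BH-5) − h(BH-8) = 137.83 − 150.16 = -12.33 ft.
Hydraulic gradient: i = |Δh| / L = 12.33 / 6888.9 = 0.00179.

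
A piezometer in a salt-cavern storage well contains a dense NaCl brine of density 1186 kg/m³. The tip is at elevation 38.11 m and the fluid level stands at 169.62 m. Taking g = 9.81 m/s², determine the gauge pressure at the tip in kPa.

P ≈ 1530 kPa

Pressure head ψ = h − z = 169.62 − 38.11 = 131.51 m.
P = ρgψ = 1186 × 9.81 × 131.51 = 1530074 Pa ≈ 1530 kPa.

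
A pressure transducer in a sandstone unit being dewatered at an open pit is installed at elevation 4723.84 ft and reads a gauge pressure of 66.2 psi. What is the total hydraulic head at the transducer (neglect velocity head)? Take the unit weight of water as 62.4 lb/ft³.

ψ = 144·P/γ = 144 × 66.2 / 62.4 = 152.77 ft.
h = z + ψ = 4723.84 + 152.77 = 4876.61 ft.

h ≈ 4876.61 ft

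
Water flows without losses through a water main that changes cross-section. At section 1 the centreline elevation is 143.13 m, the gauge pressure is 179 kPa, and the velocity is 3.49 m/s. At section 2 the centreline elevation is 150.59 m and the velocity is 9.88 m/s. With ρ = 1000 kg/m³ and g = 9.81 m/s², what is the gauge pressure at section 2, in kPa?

Pressure head at 1: ψ₁ = P₁/(ρg) = 179×1000 / (1000 × 9.81) = 18.25 m.
Velocity heads: v₁²/2g = 3.49²/19.62 = 0.621 m; v₂²/2g = 9.88²/19.62 = 4.975 m.
Total head H = z₁ + ψ₁ + v₁²/2g = 143.13 + 18.25 + 0.621 = 162.00 m.
ψ₂ = H − z₂ − v₂²/2g = 162.00 − 150.59 − 4.975 = 6.43 m.
P₂ = ρgψ₂ = 1000 × 9.81 × 6.43 ≈ 63.1 kPa.

P₂ ≈ 63.1 kPa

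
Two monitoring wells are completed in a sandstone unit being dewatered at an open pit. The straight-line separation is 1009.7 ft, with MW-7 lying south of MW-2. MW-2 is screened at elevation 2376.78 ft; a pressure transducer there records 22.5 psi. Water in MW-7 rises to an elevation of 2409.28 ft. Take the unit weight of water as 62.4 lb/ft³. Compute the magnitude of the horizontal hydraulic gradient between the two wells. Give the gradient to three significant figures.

i ≈ 0.0192

Pressure head at MW-2: ψ = 144·P/γ = 144 × 22.5 / 62.4 = 51.92 ft.
Total head at MW-2: h = z + ψ = 2376.78 + 51.92 = 2428.70 ft.
Total head at MW-7: h = 2409.28 ft (water level in the piezometer is the total head).
Head difference: h(MW-2) − h(MW-7) = 2428.70 − 2409.28 = 19.42 ft.
Hydraulic gradient: i = |Δh| / L = 19.42 / 1009.7 = 0.0192.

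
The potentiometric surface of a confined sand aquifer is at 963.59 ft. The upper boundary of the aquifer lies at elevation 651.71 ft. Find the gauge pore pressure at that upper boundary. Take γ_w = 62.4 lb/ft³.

Pressure head at the aquifer top: ψ = h − z = 963.59 − 651.71 = 311.88 ft.
P = γψ/144 = 62.4 × 311.88 / 144 = 135 psi.

P ≈ 135 psi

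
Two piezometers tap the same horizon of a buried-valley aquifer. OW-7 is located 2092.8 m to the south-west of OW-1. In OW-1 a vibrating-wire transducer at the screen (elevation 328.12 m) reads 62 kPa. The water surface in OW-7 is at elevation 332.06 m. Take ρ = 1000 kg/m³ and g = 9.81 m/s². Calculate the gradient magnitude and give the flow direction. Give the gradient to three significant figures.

i ≈ 0.00114; groundwater flows toward the south-west

Pressure head at OW-1: ψ = P/(ρg) = 62×1000 / (1000 × 9.81) = 6.32 m.
Total head at OW-1: h = z + ψ = 328.12 + 6.32 = 334.44 m.
Total head at OW-7: h = 332.06 m (water level in the piezometer is the total head).
Head difference: h(OW-1) − h(OW-7) = 334.44 − 332.06 = 2.38 m.
Hydraulic gradient: i = |Δh| / L = 2.38 / 2092.8 = 0.00114.
Flow is from higher to lower head: from OW-1 toward OW-7, i.e. toward the south-west.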